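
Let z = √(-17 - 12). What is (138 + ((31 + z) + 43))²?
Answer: (212 + I*√29)² ≈ 44915.0 + 2283.3*I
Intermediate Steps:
z = I*√29 (z = √(-29) = I*√29 ≈ 5.3852*I)
(138 + ((31 + z) + 43))² = (138 + ((31 + I*√29) + 43))² = (138 + (74 + I*√29))² = (212 + I*√29)²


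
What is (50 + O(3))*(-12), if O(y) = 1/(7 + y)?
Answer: -3006/5 ≈ -601.20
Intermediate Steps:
(50 + O(3))*(-12) = (50 + 1/(7 + 3))*(-12) = (50 + 1/10)*(-12) = (50 + ⅒)*(-12) = (501/10)*(-12) = -3006/5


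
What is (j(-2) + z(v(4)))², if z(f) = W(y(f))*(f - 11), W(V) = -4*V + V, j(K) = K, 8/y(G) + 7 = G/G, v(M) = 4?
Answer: 900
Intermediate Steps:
y(G) = -4/3 (y(G) = 8/(-7 + G/G) = 8/(-7 + 1) = 8/(-6) = 8*(-⅙) = -4/3)
W(V) = -3*V
z(f) = -44 + 4*f (z(f) = (-3*(-4/3))*(f - 11) = 4*(-11 + f) = -44 + 4*f)
(j(-2) + z(v(4)))² = (-2 + (-44 + 4*4))² = (-2 + (-44 + 16))² = (-2 - 28)² = (-30)² = 900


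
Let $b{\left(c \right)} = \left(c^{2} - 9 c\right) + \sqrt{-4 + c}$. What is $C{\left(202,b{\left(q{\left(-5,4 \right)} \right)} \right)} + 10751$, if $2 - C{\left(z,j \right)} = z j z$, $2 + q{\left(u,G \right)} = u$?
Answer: $-4559295 - 40804 i \sqrt{11} \approx -4.5593 \cdot 10^{6} - 1.3533 \cdot 10^{5} i$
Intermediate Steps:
$q{\left(u,G \right)} = -2 + u$
$b{\left(c \right)} = c^{2} + \sqrt{-4 + c} - 9 c$
$C{\left(z,j \right)} = 2 - j z^{2}$ ($C{\left(z,j \right)} = 2 - z j z = 2 - j z z = 2 - j z^{2}$)
$C{\left(202,b{\left(q{\left(-5,4 \right)} \right)} \right)} + 10751 = \left(2 - \left(\left(-2 - 5\right)^{2} + \sqrt{-4 - 7} - 9 \left(-2 - 5\right)\right) 202^{2}\right) + 10751 = \left(2 - \left(\left(-7\right)^{2} + \sqrt{-4 - 7} - -63\right) 40804\right) + 10751 = \left(2 - \left(49 + \sqrt{-11} + 63\right) 40804\right) + 10751 = \left(2 - \left(49 + i \sqrt{11} + 63\right) 40804\right) + 10751 = \left(2 - \left(112 + i \sqrt{11}\right) 40804\right) + 10751 = \left(2 - \left(4570048 + 40804 i \sqrt{11}\right)\right) + 10751 = \left(-4570046 - 40804 i \sqrt{11}\right) + 10751 = -4559295 - 40804 i \sqrt{11}$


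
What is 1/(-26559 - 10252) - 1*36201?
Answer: -1332595012/36811 ≈ -36201.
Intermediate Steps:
1/(-26559 - 10252) - 1*36201 = 1/(-36811) - 36201 = -1/36811 - 36201 = -1332595012/36811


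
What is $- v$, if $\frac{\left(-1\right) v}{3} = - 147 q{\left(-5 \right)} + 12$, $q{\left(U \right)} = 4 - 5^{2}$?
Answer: $9297$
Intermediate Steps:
$q{\left(U \right)} = -21$ ($q{\left(U \right)} = 4 - 25 = -21$)
$v = -9297$ ($v = - 3 \left(\left(-147\right) \left(-21\right) + 12\right) = - 3 \left(3087 + 12\right) = \left(-3\right) 3099 = -9297$)
$- v = \left(-1\right) \left(-9297\right) = 9297$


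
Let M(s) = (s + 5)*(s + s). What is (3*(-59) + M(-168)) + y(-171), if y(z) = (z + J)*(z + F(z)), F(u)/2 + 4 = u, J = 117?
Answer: 82725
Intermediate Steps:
F(u) = -8 + 2*u
M(s) = 2*s*(5 + s) (M(s) = (5 + s)*(2*s) = 2*s*(5 + s))
y(z) = (-8 + 3*z)*(117 + z) (y(z) = (z + 117)*(z + (-8 + 2*z)) = (117 + z)*(-8 + 3*z) = (-8 + 3*z)*(117 + z))
(3*(-59) + M(-168)) + y(-171) = (3*(-59) + 2*(-168)*(5 - 168)) + (-936 + 3*(-171)**2 + 343*(-171)) = (-177 + 2*(-168)*(-163)) + (-936 + 3*29241 - 58653) = (-177 + 54768) + (-936 + 87723 - 58653) = 54591 + 28134 = 82725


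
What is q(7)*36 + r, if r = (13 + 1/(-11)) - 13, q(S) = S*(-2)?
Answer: -5545/11 ≈ -504.09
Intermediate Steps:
q(S) = -2*S
r = -1/11 (r = (13 - 1/11) - 13 = 142/11 - 13 = -1/11 ≈ -0.090909)
q(7)*36 + r = -2*7*36 - 1/11 = -14*36 - 1/11 = -504 - 1/11 = -5545/11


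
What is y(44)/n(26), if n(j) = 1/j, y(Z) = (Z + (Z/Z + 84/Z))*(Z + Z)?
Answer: 107328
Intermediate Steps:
y(Z) = 2*Z*(1 + Z + 84/Z) (y(Z) = (Z + (1 + 84/Z))*(2*Z) = (1 + Z + 84/Z)*(2*Z) = 2*Z*(1 + Z + 84/Z))
y(44)/n(26) = (168 + 2*44 + 2*44**2)/(1/26) = (168 + 88 + 2*1936)/(1/26) = (168 + 88 + 3872)*26 = 4128*26 = 107328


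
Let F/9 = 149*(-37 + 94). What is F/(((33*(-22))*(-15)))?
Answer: 8493/1210 ≈ 7.0190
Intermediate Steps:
F = 76437 (F = 9*(149*(-37 + 94)) = 9*(149*57) = 9*8493 = 76437)
F/(((33*(-22))*(-15))) = 76437/(((33*(-22))*(-15))) = 76437/((-726*(-15))) = 76437/10890 = 76437*(1/10890) = 8493/1210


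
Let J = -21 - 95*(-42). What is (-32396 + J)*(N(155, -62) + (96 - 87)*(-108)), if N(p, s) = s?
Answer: 29393518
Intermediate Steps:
J = 3969 (J = -21 + 3990 = 3969)
(-32396 + J)*(N(155, -62) + (96 - 87)*(-108)) = (-32396 + 3969)*(-62 + (96 - 87)*(-108)) = -28427*(-62 + 9*(-108)) = -28427*(-62 - 972) = -28427*(-1034) = 29393518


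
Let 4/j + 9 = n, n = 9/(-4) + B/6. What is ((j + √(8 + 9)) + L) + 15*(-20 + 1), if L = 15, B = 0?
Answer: -12166/45 + √17 ≈ -266.23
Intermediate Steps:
n = -9/4 (n = 9/(-4) + 0/6 = 9*(-¼) + 0*(⅙) = -9/4 + 0 = -9/4 ≈ -2.2500)
j = -16/45 (j = 4/(-9 - 9/4) = 4/(-45/4) = 4*(-4/45) = -16/45 ≈ -0.35556)
((j + √(8 + 9)) + L) + 15*(-20 + 1) = ((-16/45 + √(8 + 9)) + 15) + 15*(-20 + 1) = ((-16/45 + √17) + 15) + 15*(-19) = (659/45 + √17) - 285 = -12166/45 + √17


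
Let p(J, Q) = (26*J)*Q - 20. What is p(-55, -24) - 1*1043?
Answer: 33257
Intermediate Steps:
p(J, Q) = -20 + 26*J*Q (p(J, Q) = 26*J*Q - 20 = -20 + 26*J*Q)
p(-55, -24) - 1*1043 = (-20 + 26*(-55)*(-24)) - 1*1043 = (-20 + 34320) - 1043 = 34300 - 1043 = 33257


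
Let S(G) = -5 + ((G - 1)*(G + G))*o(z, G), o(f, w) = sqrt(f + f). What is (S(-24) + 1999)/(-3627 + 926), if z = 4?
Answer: -1994/2701 - 2400*sqrt(2)/2701 ≈ -1.9949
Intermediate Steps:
o(f, w) = sqrt(2)*sqrt(f) (o(f, w) = sqrt(2*f) = sqrt(2)*sqrt(f))
S(G) = -5 + 4*G*sqrt(2)*(-1 + G) (S(G) = -5 + ((G - 1)*(G + G))*(sqrt(2)*sqrt(4)) = -5 + ((-1 + G)*(2*G))*(sqrt(2)*2) = -5 + (2*G*(-1 + G))*(2*sqrt(2)) = -5 + 4*G*sqrt(2)*(-1 + G))
(S(-24) + 1999)/(-3627 + 926) = ((-5 - 4*(-24)*sqrt(2) + 4*sqrt(2)*(-24)**2) + 1999)/(-3627 + 926) = ((-5 + 96*sqrt(2) + 4*sqrt(2)*576) + 1999)/(-2701) = ((-5 + 96*sqrt(2) + 2304*sqrt(2)) + 1999)*(-1/2701) = ((-5 + 2400*sqrt(2)) + 1999)*(-1/2701) = (1994 + 2400*sqrt(2))*(-1/2701) = -1994/2701 - 2400*sqrt(2)/2701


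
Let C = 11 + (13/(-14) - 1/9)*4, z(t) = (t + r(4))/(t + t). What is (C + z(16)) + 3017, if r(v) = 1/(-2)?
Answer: 12194081/4032 ≈ 3024.3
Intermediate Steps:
r(v) = -½
z(t) = (-½ + t)/(2*t) (z(t) = (t - ½)/(t + t) = (-½ + t)/((2*t)) = (-½ + t)*(1/(2*t)) = (-½ + t)/(2*t))
C = 431/63 (C = 11 + (13*(-1/14) - 1*⅑)*4 = 11 + (-13/14 - ⅑)*4 = 11 - 131/126*4 = 11 - 262/63 = 431/63 ≈ 6.8413)
(C + z(16)) + 3017 = (431/63 + (¼)*(-1 + 2*16)/16) + 3017 = (431/63 + (¼)*(1/16)*(-1 + 32)) + 3017 = (431/63 + (¼)*(1/16)*31) + 3017 = (431/63 + 31/64) + 3017 = 29537/4032 + 3017 = 12194081/4032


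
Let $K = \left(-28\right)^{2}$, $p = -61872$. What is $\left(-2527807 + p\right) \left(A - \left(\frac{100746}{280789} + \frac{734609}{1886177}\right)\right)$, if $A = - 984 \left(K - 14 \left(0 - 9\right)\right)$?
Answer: $\frac{1228132781188270343016977}{529617753653} \approx 2.3189 \cdot 10^{12}$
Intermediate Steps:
$K = 784$
$A = -895440$ ($A = - 984 \left(784 - 14 \left(0 - 9\right)\right) = - 984 \left(784 - -126\right) = - 984 \left(784 + 126\right) = \left(-984\right) 910 = -895440$)
$\left(-2527807 + p\right) \left(A - \left(\frac{100746}{280789} + \frac{734609}{1886177}\right)\right) = \left(-2527807 - 61872\right) \left(-895440 - \left(\frac{100746}{280789} + \frac{734609}{1886177}\right)\right) = - 2589679 \left(-895440 - \frac{396294914543}{529617753653}\right) = \left(-2589679\right) \left(- \frac{474241317625956863}{529617753653}\right) = \frac{1228132781188270343016977}{529617753653}$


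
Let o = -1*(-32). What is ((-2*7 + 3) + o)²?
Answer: 441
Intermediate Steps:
o = 32
((-2*7 + 3) + o)² = ((-2*7 + 3) + 32)² = ((-14 + 3) + 32)² = (-11 + 32)² = 21² = 441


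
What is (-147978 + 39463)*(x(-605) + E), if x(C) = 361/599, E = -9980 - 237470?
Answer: 16084330839335/599 ≈ 2.6852e+10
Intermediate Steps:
E = -247450
x(C) = 361/599 (x(C) = 361*(1/599) = 361/599)
(-147978 + 39463)*(x(-605) + E) = (-147978 + 39463)*(361/599 - 247450) = -108515*(-148222189/599) = 16084330839335/599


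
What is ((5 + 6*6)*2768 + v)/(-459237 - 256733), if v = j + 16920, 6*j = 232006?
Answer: -507227/2147910 ≈ -0.23615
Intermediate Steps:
j = 116003/3 (j = (⅙)*232006 = 116003/3 ≈ 38668.)
v = 166763/3 (v = 116003/3 + 16920 = 166763/3 ≈ 55588.)
((5 + 6*6)*2768 + v)/(-459237 - 256733) = ((5 + 6*6)*2768 + 166763/3)/(-459237 - 256733) = ((5 + 36)*2768 + 166763/3)/(-715970) = (41*2768 + 166763/3)*(-1/715970) = (113488 + 166763/3)*(-1/715970) = (507227/3)*(-1/715970) = -507227/2147910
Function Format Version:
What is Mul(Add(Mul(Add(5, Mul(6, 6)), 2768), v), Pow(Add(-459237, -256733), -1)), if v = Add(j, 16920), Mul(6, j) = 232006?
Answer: Rational(-507227, 2147910) ≈ -0.23615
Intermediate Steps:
j = Rational(116003, 3) (j = Mul(Rational(1, 6), 232006) = Rational(116003, 3) ≈ 38668.)
v = Rational(166763, 3) (v = Add(Rational(116003, 3), 16920) = Rational(166763, 3) ≈ 55588.)
Mul(Add(Mul(Add(5, Mul(6, 6)), 2768), v), Pow(Add(-459237, -256733), -1)) = Mul(Add(Mul(Add(5, Mul(6, 6)), 2768), Rational(166763, 3)), Pow(Add(-459237, -256733), -1)) = Mul(Add(Mul(Add(5, 36), 2768), Rational(166763, 3)), Pow(-715970, -1)) = Mul(Add(Mul(41, 2768), Rational(166763, 3)), Rational(-1, 715970)) = Mul(Add(113488, Rational(166763, 3)), Rational(-1, 715970)) = Mul(Rational(507227, 3), Rational(-1, 715970)) = Rational(-507227, 2147910)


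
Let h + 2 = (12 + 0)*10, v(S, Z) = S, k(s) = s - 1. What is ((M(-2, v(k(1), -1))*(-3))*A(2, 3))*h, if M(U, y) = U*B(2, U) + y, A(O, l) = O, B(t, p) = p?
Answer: -2832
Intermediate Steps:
k(s) = -1 + s
M(U, y) = y + U**2 (M(U, y) = U*U + y = U**2 + y = y + U**2)
h = 118 (h = -2 + (12 + 0)*10 = -2 + 12*10 = -2 + 120 = 118)
((M(-2, v(k(1), -1))*(-3))*A(2, 3))*h = ((((-1 + 1) + (-2)**2)*(-3))*2)*118 = (((0 + 4)*(-3))*2)*118 = ((4*(-3))*2)*118 = -12*2*118 = -24*118 = -2832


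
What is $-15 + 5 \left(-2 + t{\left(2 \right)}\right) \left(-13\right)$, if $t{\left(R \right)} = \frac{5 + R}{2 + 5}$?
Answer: $50$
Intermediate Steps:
$t{\left(R \right)} = \frac{5}{7} + \frac{R}{7}$ ($t{\left(R \right)} = \frac{5 + R}{7} = \left(5 + R\right) \frac{1}{7} = \frac{5}{7} + \frac{R}{7}$)
$-15 + 5 \left(-2 + t{\left(2 \right)}\right) \left(-13\right) = -15 + 5 \left(-2 + \left(\frac{5}{7} + \frac{1}{7} \cdot 2\right)\right) \left(-13\right) = -15 + 5 \left(-2 + \left(\frac{5}{7} + \frac{2}{7}\right)\right) \left(-13\right) = -15 + 5 \left(-2 + 1\right) \left(-13\right) = -15 + 5 \left(-1\right) \left(-13\right) = -15 - -65 = -15 + 65 = 50$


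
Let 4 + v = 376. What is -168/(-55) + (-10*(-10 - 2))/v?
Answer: 5758/1705 ≈ 3.3771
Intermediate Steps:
v = 372 (v = -4 + 376 = 372)
-168/(-55) + (-10*(-10 - 2))/v = -168/(-55) - 10*(-10 - 2)/372 = -168*(-1/55) - 10*(-12)*(1/372) = 168/55 + 120*(1/372) = 168/55 + 10/31 = 5758/1705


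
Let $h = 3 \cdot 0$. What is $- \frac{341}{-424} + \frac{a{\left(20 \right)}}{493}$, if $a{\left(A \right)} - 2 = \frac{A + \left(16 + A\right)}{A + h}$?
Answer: $\frac{850741}{1045160} \approx 0.81398$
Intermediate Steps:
$h = 0$
$a{\left(A \right)} = 2 + \frac{16 + 2 A}{A}$ ($a{\left(A \right)} = 2 + \frac{A + \left(16 + A\right)}{A + 0} = 2 + \frac{16 + 2 A}{A}$)
$- \frac{341}{-424} + \frac{a{\left(20 \right)}}{493} = - \frac{341}{-424} + \frac{4 + \frac{16}{20}}{493} = \left(-341\right) \left(- \frac{1}{424}\right) + \left(4 + 16 \cdot \frac{1}{20}\right) \frac{1}{493} = \frac{341}{424} + \left(4 + \frac{4}{5}\right) \frac{1}{493} = \frac{341}{424} + \frac{24}{5} \cdot \frac{1}{493} = \frac{341}{424} + \frac{24}{2465} = \frac{850741}{1045160}$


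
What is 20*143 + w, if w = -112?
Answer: 2748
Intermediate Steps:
20*143 + w = 20*143 - 112 = 2860 - 112 = 2748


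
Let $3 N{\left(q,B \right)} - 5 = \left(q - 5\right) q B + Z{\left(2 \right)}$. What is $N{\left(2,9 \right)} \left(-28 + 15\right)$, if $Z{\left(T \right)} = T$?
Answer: $\frac{611}{3} \approx 203.67$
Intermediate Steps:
$N{\left(q,B \right)} = \frac{7}{3} + \frac{B q \left(-5 + q\right)}{3}$ ($N{\left(q,B \right)} = \frac{5}{3} + \frac{\left(q - 5\right) q B + 2}{3} = \frac{5}{3} + \frac{\left(-5 + q\right) q B + 2}{3} = \frac{5}{3} + \frac{q \left(-5 + q\right) B + 2}{3} = \frac{5}{3} + \frac{B q \left(-5 + q\right) + 2}{3} = \frac{5}{3} + \frac{2 + B q \left(-5 + q\right)}{3} = \frac{5}{3} + \left(\frac{2}{3} + \frac{B q \left(-5 + q\right)}{3}\right) = \frac{7}{3} + \frac{B q \left(-5 + q\right)}{3}$)
$N{\left(2,9 \right)} \left(-28 + 15\right) = \left(\frac{7}{3} - 15 \cdot 2 + \frac{1}{3} \cdot 9 \cdot 2^{2}\right) \left(-28 + 15\right) = \left(\frac{7}{3} - 30 + \frac{1}{3} \cdot 9 \cdot 4\right) \left(-13\right) = \left(\frac{7}{3} - 30 + 12\right) \left(-13\right) = \left(- \frac{47}{3}\right) \left(-13\right) = \frac{611}{3}$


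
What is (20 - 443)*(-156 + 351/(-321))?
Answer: 7110207/107 ≈ 66451.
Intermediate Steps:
(20 - 443)*(-156 + 351/(-321)) = -423*(-156 + 351*(-1/321)) = -423*(-156 - 117/107) = -423*(-16809/107) = 7110207/107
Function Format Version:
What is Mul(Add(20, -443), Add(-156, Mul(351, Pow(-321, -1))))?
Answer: Rational(7110207, 107) ≈ 66451.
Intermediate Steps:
Mul(Add(20, -443), Add(-156, Mul(351, Pow(-321, -1)))) = Mul(-423, Add(-156, Mul(351, Rational(-1, 321)))) = Mul(-423, Add(-156, Rational(-117, 107))) = Mul(-423, Rational(-16809, 107)) = Rational(7110207, 107)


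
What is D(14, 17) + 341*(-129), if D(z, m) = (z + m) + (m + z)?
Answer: -43927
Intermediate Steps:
D(z, m) = 2*m + 2*z (D(z, m) = (m + z) + (m + z) = 2*m + 2*z)
D(14, 17) + 341*(-129) = (2*17 + 2*14) + 341*(-129) = (34 + 28) - 43989 = 62 - 43989 = -43927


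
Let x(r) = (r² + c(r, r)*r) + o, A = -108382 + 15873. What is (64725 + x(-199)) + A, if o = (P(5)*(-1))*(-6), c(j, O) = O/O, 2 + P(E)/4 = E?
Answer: 11690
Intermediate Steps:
A = -92509
P(E) = -8 + 4*E
c(j, O) = 1
o = 72 (o = ((-8 + 4*5)*(-1))*(-6) = ((-8 + 20)*(-1))*(-6) = (12*(-1))*(-6) = -12*(-6) = 72)
x(r) = 72 + r + r² (x(r) = (r² + 1*r) + 72 = (r² + r) + 72 = (r + r²) + 72 = 72 + r + r²)
(64725 + x(-199)) + A = (64725 + (72 - 199 + (-199)²)) - 92509 = (64725 + (72 - 199 + 39601)) - 92509 = (64725 + 39474) - 92509 = 104199 - 92509 = 11690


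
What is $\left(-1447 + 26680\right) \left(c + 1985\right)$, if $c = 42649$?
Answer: $1126249722$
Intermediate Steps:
$\left(-1447 + 26680\right) \left(c + 1985\right) = \left(-1447 + 26680\right) \left(42649 + 1985\right) = 25233 \cdot 44634 = 1126249722$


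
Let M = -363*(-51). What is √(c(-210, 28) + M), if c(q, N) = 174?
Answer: √18687 ≈ 136.70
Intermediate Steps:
M = 18513
√(c(-210, 28) + M) = √(174 + 18513) = √18687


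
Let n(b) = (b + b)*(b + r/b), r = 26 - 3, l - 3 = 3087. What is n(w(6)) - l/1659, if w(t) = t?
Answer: 64224/553 ≈ 116.14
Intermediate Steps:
l = 3090 (l = 3 + 3087 = 3090)
r = 23
n(b) = 2*b*(b + 23/b) (n(b) = (b + b)*(b + 23/b) = (2*b)*(b + 23/b) = 2*b*(b + 23/b))
n(w(6)) - l/1659 = (46 + 2*6²) - 3090/1659 = (46 + 2*36) - 3090/1659 = (46 + 72) - 1*1030/553 = 118 - 1030/553 = 64224/553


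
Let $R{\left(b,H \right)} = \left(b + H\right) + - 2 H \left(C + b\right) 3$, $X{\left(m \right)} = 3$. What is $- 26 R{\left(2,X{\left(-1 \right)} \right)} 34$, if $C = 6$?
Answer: $122876$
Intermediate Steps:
$R{\left(b,H \right)} = H + b - 6 H \left(6 + b\right)$ ($R{\left(b,H \right)} = \left(b + H\right) + - 2 H \left(6 + b\right) 3 = \left(H + b\right) + - 2 H \left(6 + b\right) 3 = \left(H + b\right) - 6 H \left(6 + b\right) = H + b - 6 H \left(6 + b\right)$)
$- 26 R{\left(2,X{\left(-1 \right)} \right)} 34 = - 26 \left(2 - 105 - 18 \cdot 2\right) 34 = - 26 \left(2 - 105 - 36\right) 34 = \left(-26\right) \left(-139\right) 34 = 3614 \cdot 34 = 122876$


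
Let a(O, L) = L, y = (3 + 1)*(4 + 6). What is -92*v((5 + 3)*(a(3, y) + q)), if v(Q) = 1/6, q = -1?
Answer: -46/3 ≈ -15.333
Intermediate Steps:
y = 40 (y = 4*10 = 40)
v(Q) = ⅙
-92*v((5 + 3)*(a(3, y) + q)) = -92*⅙ = -46/3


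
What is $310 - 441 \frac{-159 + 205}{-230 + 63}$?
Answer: $\frac{72056}{167} \approx 431.47$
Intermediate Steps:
$310 - 441 \frac{-159 + 205}{-230 + 63} = 310 - 441 \frac{46}{-167} = 310 - 441 \cdot 46 \left(- \frac{1}{167}\right) = 310 - - \frac{20286}{167} = 310 + \frac{20286}{167} = \frac{72056}{167}$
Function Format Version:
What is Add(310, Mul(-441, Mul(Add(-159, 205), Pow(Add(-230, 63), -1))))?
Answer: Rational(72056, 167) ≈ 431.47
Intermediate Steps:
Add(310, Mul(-441, Mul(Add(-159, 205), Pow(Add(-230, 63), -1)))) = Add(310, Mul(-441, Mul(46, Pow(-167, -1)))) = Add(310, Mul(-441, Mul(46, Rational(-1, 167)))) = Add(310, Mul(-441, Rational(-46, 167))) = Add(310, Rational(20286, 167)) = Rational(72056, 167)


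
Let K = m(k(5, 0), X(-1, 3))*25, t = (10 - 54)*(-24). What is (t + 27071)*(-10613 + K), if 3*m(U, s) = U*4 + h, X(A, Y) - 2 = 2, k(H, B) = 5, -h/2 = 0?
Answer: -881472053/3 ≈ -2.9382e+8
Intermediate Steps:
h = 0 (h = -2*0 = 0)
X(A, Y) = 4 (X(A, Y) = 2 + 2 = 4)
t = 1056 (t = -44*(-24) = 1056)
m(U, s) = 4*U/3 (m(U, s) = (U*4 + 0)/3 = (4*U + 0)/3 = (4*U)/3 = 4*U/3)
K = 500/3 (K = ((4/3)*5)*25 = (20/3)*25 = 500/3 ≈ 166.67)
(t + 27071)*(-10613 + K) = (1056 + 27071)*(-10613 + 500/3) = 28127*(-31339/3) = -881472053/3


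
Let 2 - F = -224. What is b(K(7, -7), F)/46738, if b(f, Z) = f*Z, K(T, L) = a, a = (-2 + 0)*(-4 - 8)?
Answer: 2712/23369 ≈ 0.11605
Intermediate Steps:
a = 24 (a = -2*(-12) = 24)
K(T, L) = 24
F = 226 (F = 2 - 1*(-224) = 2 + 224 = 226)
b(f, Z) = Z*f
b(K(7, -7), F)/46738 = (226*24)/46738 = 5424*(1/46738) = 2712/23369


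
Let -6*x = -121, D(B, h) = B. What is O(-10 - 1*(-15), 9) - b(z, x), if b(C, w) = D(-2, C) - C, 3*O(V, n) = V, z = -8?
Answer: -13/3 ≈ -4.3333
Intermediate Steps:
x = 121/6 (x = -⅙*(-121) = 121/6 ≈ 20.167)
O(V, n) = V/3
b(C, w) = -2 - C
O(-10 - 1*(-15), 9) - b(z, x) = (-10 - 1*(-15))/3 - (-2 - 1*(-8)) = (-10 + 15)/3 - (-2 + 8) = (⅓)*5 - 1*6 = 5/3 - 6 = -13/3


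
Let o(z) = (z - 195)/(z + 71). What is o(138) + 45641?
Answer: 502048/11 ≈ 45641.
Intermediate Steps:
o(z) = (-195 + z)/(71 + z)
o(138) + 45641 = (-195 + 138)/(71 + 138) + 45641 = -57/209 + 45641 = (1/209)*(-57) + 45641 = -3/11 + 45641 = 502048/11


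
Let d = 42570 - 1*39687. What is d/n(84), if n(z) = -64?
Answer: -2883/64 ≈ -45.047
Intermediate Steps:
d = 2883 (d = 42570 - 39687 = 2883)
d/n(84) = 2883/(-64) = 2883*(-1/64) = -2883/64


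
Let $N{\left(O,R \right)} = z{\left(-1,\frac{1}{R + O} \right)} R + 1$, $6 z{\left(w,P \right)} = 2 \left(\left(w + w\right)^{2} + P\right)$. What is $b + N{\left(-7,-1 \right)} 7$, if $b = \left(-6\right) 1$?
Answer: $- \frac{193}{24} \approx -8.0417$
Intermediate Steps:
$b = -6$
$z{\left(w,P \right)} = \frac{P}{3} + \frac{4 w^{2}}{3}$ ($z{\left(w,P \right)} = \frac{2 \left(\left(w + w\right)^{2} + P\right)}{6} = \frac{2 \left(\left(2 w\right)^{2} + P\right)}{6} = \frac{2 \left(4 w^{2} + P\right)}{6} = \frac{2 \left(P + 4 w^{2}\right)}{6} = \frac{2 P + 8 w^{2}}{6} = \frac{P}{3} + \frac{4 w^{2}}{3}$)
$N{\left(O,R \right)} = 1 + R \left(\frac{4}{3} + \frac{1}{3 \left(O + R\right)}\right)$ ($N{\left(O,R \right)} = \left(\frac{1}{3 \left(R + O\right)} + \frac{4 \left(-1\right)^{2}}{3}\right) R + 1 = \left(\frac{1}{3 \left(O + R\right)} + \frac{4}{3} \cdot 1\right) R + 1 = \left(\frac{1}{3 \left(O + R\right)} + \frac{4}{3}\right) R + 1 = \left(\frac{4}{3} + \frac{1}{3 \left(O + R\right)}\right) R + 1 = R \left(\frac{4}{3} + \frac{1}{3 \left(O + R\right)}\right) + 1 = 1 + R \left(\frac{4}{3} + \frac{1}{3 \left(O + R\right)}\right)$)
$b + N{\left(-7,-1 \right)} 7 = -6 + \frac{-7 - 1 + \frac{1}{3} \left(-1\right) \left(1 + 4 \left(-7\right) + 4 \left(-1\right)\right)}{-7 - 1} \cdot 7 = -6 + \frac{-7 - 1 + \frac{1}{3} \left(-1\right) \left(1 - 28 - 4\right)}{-8} \cdot 7 = -6 + - \frac{-7 - 1 + \frac{1}{3} \left(-1\right) \left(-31\right)}{8} \cdot 7 = -6 + - \frac{-7 - 1 + \frac{31}{3}}{8} \cdot 7 = -6 + \left(- \frac{1}{8}\right) \frac{7}{3} \cdot 7 = -6 - \frac{49}{24} = - \frac{193}{24}$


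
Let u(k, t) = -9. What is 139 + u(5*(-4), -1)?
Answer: 130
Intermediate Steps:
139 + u(5*(-4), -1) = 139 - 9 = 130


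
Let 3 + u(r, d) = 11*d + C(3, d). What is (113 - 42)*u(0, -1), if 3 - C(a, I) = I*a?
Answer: -568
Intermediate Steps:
C(a, I) = 3 - I*a
u(r, d) = 8*d (u(r, d) = -3 + (11*d + (3 - 1*d*3)) = -3 + (11*d + (3 - 3*d)) = -3 + (3 + 8*d) = 8*d)
(113 - 42)*u(0, -1) = (113 - 42)*(8*(-1)) = 71*(-8) = -568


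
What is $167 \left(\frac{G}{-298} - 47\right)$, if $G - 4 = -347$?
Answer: $- \frac{2281721}{298} \approx -7656.8$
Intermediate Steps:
$G = -343$ ($G = 4 - 347 = -343$)
$167 \left(\frac{G}{-298} - 47\right) = 167 \left(- \frac{343}{-298} - 47\right) = 167 \left(\left(-343\right) \left(- \frac{1}{298}\right) - 47\right) = 167 \left(\frac{343}{298} - 47\right) = 167 \left(- \frac{13663}{298}\right) = - \frac{2281721}{298}$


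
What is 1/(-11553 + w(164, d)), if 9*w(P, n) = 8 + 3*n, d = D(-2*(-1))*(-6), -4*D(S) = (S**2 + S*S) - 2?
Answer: -9/103942 ≈ -8.6587e-5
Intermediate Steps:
D(S) = 1/2 - S**2/2 (D(S) = -((S**2 + S*S) - 2)/4 = -((S**2 + S**2) - 2)/4 = -(2*S**2 - 2)/4 = -(-2 + 2*S**2)/4 = 1/2 - S**2/2)
d = 9 (d = (1/2 - (-2*(-1))**2/2)*(-6) = (1/2 - 1/2*2**2)*(-6) = (1/2 - 1/2*4)*(-6) = (1/2 - 2)*(-6) = -3/2*(-6) = 9)
w(P, n) = 8/9 + n/3 (w(P, n) = (8 + 3*n)/9 = 8/9 + n/3)
1/(-11553 + w(164, d)) = 1/(-11553 + (8/9 + (1/3)*9)) = 1/(-11553 + (8/9 + 3)) = 1/(-11553 + 35/9) = 1/(-103942/9) = -9/103942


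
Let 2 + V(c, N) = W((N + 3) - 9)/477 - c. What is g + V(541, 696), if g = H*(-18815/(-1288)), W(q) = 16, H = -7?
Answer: -56629835/87768 ≈ -645.22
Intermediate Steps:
V(c, N) = -938/477 - c (V(c, N) = -2 + (16/477 - c) = -938/477 - c)
g = -18815/184 (g = -(-131705)/(-1288) = -(-131705)*(-1)/1288 = -7*18815/1288 = -18815/184 ≈ -102.26)
g + V(541, 696) = -18815/184 + (-938/477 - 1*541) = -18815/184 + (-938/477 - 541) = -18815/184 - 258995/477 = -56629835/87768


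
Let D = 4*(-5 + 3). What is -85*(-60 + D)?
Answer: 5780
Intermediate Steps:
D = -8 (D = 4*(-2) = -8)
-85*(-60 + D) = -85*(-60 - 8) = -85*(-68) = 5780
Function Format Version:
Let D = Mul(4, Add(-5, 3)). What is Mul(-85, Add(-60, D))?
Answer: 5780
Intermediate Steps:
D = -8 (D = Mul(4, -2) = -8)
Mul(-85, Add(-60, D)) = Mul(-85, Add(-60, -8)) = Mul(-85, -68) = 5780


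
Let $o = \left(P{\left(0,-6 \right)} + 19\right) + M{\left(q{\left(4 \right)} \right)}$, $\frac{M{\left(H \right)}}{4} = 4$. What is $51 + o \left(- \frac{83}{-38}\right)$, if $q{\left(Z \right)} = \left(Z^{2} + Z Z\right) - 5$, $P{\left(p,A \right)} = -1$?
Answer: $\frac{2380}{19} \approx 125.26$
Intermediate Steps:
$q{\left(Z \right)} = -5 + 2 Z^{2}$ ($q{\left(Z \right)} = \left(Z^{2} + Z^{2}\right) - 5 = 2 Z^{2} - 5 = -5 + 2 Z^{2}$)
$M{\left(H \right)} = 16$ ($M{\left(H \right)} = 4 \cdot 4 = 16$)
$o = 34$ ($o = \left(-1 + 19\right) + 16 = 18 + 16 = 34$)
$51 + o \left(- \frac{83}{-38}\right) = 51 + 34 \left(- \frac{83}{-38}\right) = 51 + 34 \left(\left(-83\right) \left(- \frac{1}{38}\right)\right) = 51 + 34 \cdot \frac{83}{38} = 51 + \frac{1411}{19} = \frac{2380}{19}$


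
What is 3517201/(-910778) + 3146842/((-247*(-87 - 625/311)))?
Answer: 433650228985191/3113701339606 ≈ 139.27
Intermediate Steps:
3517201/(-910778) + 3146842/((-247*(-87 - 625/311))) = 3517201*(-1/910778) + 3146842/((-247*(-87 - 625*1/311))) = -3517201/910778 + 3146842/((-247*(-87 - 625/311))) = -3517201/910778 + 3146842/((-247*(-27682/311))) = -3517201/910778 + 3146842/(6837454/311) = -3517201/910778 + 3146842*(311/6837454) = -3517201/910778 + 489333931/3418727 = 433650228985191/3113701339606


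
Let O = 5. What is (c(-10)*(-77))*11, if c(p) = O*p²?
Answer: -423500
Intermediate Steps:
c(p) = 5*p²
(c(-10)*(-77))*11 = ((5*(-10)²)*(-77))*11 = ((5*100)*(-77))*11 = (500*(-77))*11 = -38500*11 = -423500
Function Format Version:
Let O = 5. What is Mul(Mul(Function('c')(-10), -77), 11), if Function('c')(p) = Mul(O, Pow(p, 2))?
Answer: -423500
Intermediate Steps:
Function('c')(p) = Mul(5, Pow(p, 2))
Mul(Mul(Function('c')(-10), -77), 11) = Mul(Mul(Mul(5, Pow(-10, 2)), -77), 11) = Mul(Mul(Mul(5, 100), -77), 11) = Mul(Mul(500, -77), 11) = Mul(-38500, 11) = -423500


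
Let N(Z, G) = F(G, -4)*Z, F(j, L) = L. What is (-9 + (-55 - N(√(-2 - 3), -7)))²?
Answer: 4016 - 512*I*√5 ≈ 4016.0 - 1144.9*I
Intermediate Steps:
N(Z, G) = -4*Z
(-9 + (-55 - N(√(-2 - 3), -7)))² = (-9 + (-55 - (-4)*√(-2 - 3)))² = (-9 + (-55 - (-4)*√(-5)))² = (-9 + (-55 - (-4)*I*√5))² = (-9 + (-55 + 4*I*√5))² = (-64 + 4*I*√5)²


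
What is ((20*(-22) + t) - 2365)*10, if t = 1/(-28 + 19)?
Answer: -252460/9 ≈ -28051.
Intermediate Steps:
t = -⅑ (t = 1/(-9) = -⅑ ≈ -0.11111)
((20*(-22) + t) - 2365)*10 = ((20*(-22) - ⅑) - 2365)*10 = ((-440 - ⅑) - 2365)*10 = (-3961/9 - 2365)*10 = -25246/9*10 = -252460/9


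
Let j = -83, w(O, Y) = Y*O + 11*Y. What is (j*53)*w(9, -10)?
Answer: 879800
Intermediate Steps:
w(O, Y) = 11*Y + O*Y (w(O, Y) = O*Y + 11*Y = 11*Y + O*Y)
(j*53)*w(9, -10) = (-83*53)*(-10*(11 + 9)) = -(-43990)*20 = -4399*(-200) = 879800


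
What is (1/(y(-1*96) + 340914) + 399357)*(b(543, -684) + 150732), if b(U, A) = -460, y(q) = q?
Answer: 10226614747372672/170409 ≈ 6.0012e+10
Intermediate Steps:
(1/(y(-1*96) + 340914) + 399357)*(b(543, -684) + 150732) = (1/(-1*96 + 340914) + 399357)*(-460 + 150732) = (1/(-96 + 340914) + 399357)*150272 = (1/340818 + 399357)*150272 = (136108054027/340818)*150272 = 10226614747372672/170409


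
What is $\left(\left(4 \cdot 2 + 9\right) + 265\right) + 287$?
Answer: $569$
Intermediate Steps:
$\left(\left(4 \cdot 2 + 9\right) + 265\right) + 287 = \left(\left(8 + 9\right) + 265\right) + 287 = \left(17 + 265\right) + 287 = 282 + 287 = 569$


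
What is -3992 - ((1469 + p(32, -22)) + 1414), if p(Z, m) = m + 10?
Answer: -6863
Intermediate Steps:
p(Z, m) = 10 + m
-3992 - ((1469 + p(32, -22)) + 1414) = -3992 - ((1469 + (10 - 22)) + 1414) = -3992 - ((1469 - 12) + 1414) = -3992 - (1457 + 1414) = -3992 - 1*2871 = -3992 - 2871 = -6863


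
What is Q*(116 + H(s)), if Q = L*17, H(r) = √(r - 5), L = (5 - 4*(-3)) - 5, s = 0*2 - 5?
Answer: 23664 + 204*I*√10 ≈ 23664.0 + 645.1*I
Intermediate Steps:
s = -5 (s = 0 - 5 = -5)
L = 12 (L = (5 + 12) - 5 = 17 - 5 = 12)
H(r) = √(-5 + r)
Q = 204 (Q = 12*17 = 204)
Q*(116 + H(s)) = 204*(116 + √(-5 - 5)) = 204*(116 + √(-10)) = 204*(116 + I*√10) = 23664 + 204*I*√10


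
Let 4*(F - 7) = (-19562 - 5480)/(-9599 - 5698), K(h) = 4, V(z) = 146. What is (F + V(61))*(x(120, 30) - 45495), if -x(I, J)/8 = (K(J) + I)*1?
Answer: -218182225261/30594 ≈ -7.1315e+6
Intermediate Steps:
x(I, J) = -32 - 8*I (x(I, J) = -8*(4 + I) = -32 - 8*I)
F = 226679/30594 (F = 7 + ((-19562 - 5480)/(-9599 - 5698))/4 = 7 + (-25042/(-15297))/4 = 7 + (-25042*(-1/15297))/4 = 7 + (1/4)*(25042/15297) = 7 + 12521/30594 = 226679/30594 ≈ 7.4093)
(F + V(61))*(x(120, 30) - 45495) = (226679/30594 + 146)*((-32 - 8*120) - 45495) = 4693403*((-32 - 960) - 45495)/30594 = 4693403*(-992 - 45495)/30594 = (4693403/30594)*(-46487) = -218182225261/30594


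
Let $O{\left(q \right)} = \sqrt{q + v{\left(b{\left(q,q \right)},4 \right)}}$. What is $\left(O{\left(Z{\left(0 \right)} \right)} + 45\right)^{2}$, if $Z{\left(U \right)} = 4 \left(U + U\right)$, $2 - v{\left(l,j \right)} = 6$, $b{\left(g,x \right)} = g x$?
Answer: $2021 + 180 i \approx 2021.0 + 180.0 i$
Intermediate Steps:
$v{\left(l,j \right)} = -4$ ($v{\left(l,j \right)} = 2 - 6 = -4$)
$Z{\left(U \right)} = 8 U$ ($Z{\left(U \right)} = 4 \cdot 2 U = 8 U$)
$O{\left(q \right)} = \sqrt{-4 + q}$ ($O{\left(q \right)} = \sqrt{q - 4} = \sqrt{-4 + q}$)
$\left(O{\left(Z{\left(0 \right)} \right)} + 45\right)^{2} = \left(\sqrt{-4 + 8 \cdot 0} + 45\right)^{2} = \left(\sqrt{-4 + 0} + 45\right)^{2} = \left(\sqrt{-4} + 45\right)^{2} = \left(2 i + 45\right)^{2} = \left(45 + 2 i\right)^{2}$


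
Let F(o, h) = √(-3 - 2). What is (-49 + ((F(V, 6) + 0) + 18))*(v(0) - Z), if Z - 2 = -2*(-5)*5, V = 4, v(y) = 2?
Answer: 1550 - 50*I*√5 ≈ 1550.0 - 111.8*I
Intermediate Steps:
F(o, h) = I*√5 (F(o, h) = √(-5) = I*√5)
Z = 52 (Z = 2 - 2*(-5)*5 = 2 + 10*5 = 2 + 50 = 52)
(-49 + ((F(V, 6) + 0) + 18))*(v(0) - Z) = (-49 + ((I*√5 + 0) + 18))*(2 - 1*52) = (-49 + (I*√5 + 18))*(2 - 52) = (-49 + (18 + I*√5))*(-50) = (-31 + I*√5)*(-50) = 1550 - 50*I*√5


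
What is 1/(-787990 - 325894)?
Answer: -1/1113884 ≈ -8.9776e-7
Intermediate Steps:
1/(-787990 - 325894) = 1/(-1113884) = -1/1113884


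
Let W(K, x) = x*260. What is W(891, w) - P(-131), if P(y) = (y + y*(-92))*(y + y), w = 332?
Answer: 3209622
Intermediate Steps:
W(K, x) = 260*x
P(y) = -182*y**2 (P(y) = (y - 92*y)*(2*y) = (-91*y)*(2*y) = -182*y**2)
W(891, w) - P(-131) = 260*332 - (-182)*(-131)**2 = 86320 - (-182)*17161 = 86320 - 1*(-3123302) = 86320 + 3123302 = 3209622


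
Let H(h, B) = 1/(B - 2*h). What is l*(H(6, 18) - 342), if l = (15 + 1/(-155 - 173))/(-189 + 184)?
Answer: 10088869/9840 ≈ 1025.3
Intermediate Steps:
l = -4919/1640 (l = (15 + 1/(-328))/(-5) = (15 - 1/328)*(-1/5) = (4919/328)*(-1/5) = -4919/1640 ≈ -2.9994)
l*(H(6, 18) - 342) = -4919*(1/(18 - 2*6) - 342)/1640 = -4919*(1/(18 - 12) - 342)/1640 = -4919*(1/6 - 342)/1640 = -4919/1640*(-2051/6) = 10088869/9840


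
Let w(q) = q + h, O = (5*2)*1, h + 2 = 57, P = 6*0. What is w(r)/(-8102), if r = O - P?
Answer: -65/8102 ≈ -0.0080227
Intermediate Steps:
P = 0
h = 55 (h = -2 + 57 = 55)
O = 10 (O = 10*1 = 10)
r = 10 (r = 10 - 1*0 = 10 + 0 = 10)
w(q) = 55 + q (w(q) = q + 55 = 55 + q)
w(r)/(-8102) = (55 + 10)/(-8102) = 65*(-1/8102) = -65/8102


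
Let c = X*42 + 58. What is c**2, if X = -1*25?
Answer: 984064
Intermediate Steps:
X = -25
c = -992 (c = -25*42 + 58 = -1050 + 58 = -992)
c**2 = (-992)**2 = 984064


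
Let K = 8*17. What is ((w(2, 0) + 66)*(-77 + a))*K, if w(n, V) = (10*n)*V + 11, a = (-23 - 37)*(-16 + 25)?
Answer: -6461224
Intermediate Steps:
K = 136
a = -540 (a = -60*9 = -540)
w(n, V) = 11 + 10*V*n (w(n, V) = 10*V*n + 11 = 11 + 10*V*n)
((w(2, 0) + 66)*(-77 + a))*K = (((11 + 10*0*2) + 66)*(-77 - 540))*136 = (((11 + 0) + 66)*(-617))*136 = ((11 + 66)*(-617))*136 = (77*(-617))*136 = -47509*136 = -6461224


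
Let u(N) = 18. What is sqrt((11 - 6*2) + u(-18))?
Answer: sqrt(17) ≈ 4.1231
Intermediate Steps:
sqrt((11 - 6*2) + u(-18)) = sqrt((11 - 6*2) + 18) = sqrt((11 - 12) + 18) = sqrt(-1 + 18) = sqrt(17)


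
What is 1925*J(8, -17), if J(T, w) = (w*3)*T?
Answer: -785400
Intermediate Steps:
J(T, w) = 3*T*w (J(T, w) = (3*w)*T = 3*T*w)
1925*J(8, -17) = 1925*(3*8*(-17)) = 1925*(-408) = -785400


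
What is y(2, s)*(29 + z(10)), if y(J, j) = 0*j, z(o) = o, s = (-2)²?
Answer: 0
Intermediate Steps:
s = 4
y(J, j) = 0
y(2, s)*(29 + z(10)) = 0*(29 + 10) = 0*39 = 0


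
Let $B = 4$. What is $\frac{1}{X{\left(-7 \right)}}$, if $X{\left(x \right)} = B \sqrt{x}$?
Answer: $- \frac{i \sqrt{7}}{28} \approx - 0.094491 i$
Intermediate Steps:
$X{\left(x \right)} = 4 \sqrt{x}$
$\frac{1}{X{\left(-7 \right)}} = \frac{1}{4 \sqrt{-7}} = \frac{1}{4 i \sqrt{7}} = - \frac{i \sqrt{7}}{28}$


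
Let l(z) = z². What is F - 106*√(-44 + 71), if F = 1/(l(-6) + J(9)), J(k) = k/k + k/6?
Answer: 2/77 - 318*√3 ≈ -550.77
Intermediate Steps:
J(k) = 1 + k/6 (J(k) = 1 + k*(⅙) = 1 + k/6)
F = 2/77 (F = 1/((-6)² + (1 + (⅙)*9)) = 1/(36 + (1 + 3/2)) = 1/(36 + 5/2) = 1/(77/2) = 2/77 ≈ 0.025974)
F - 106*√(-44 + 71) = 2/77 - 106*√(-44 + 71) = 2/77 - 318*√3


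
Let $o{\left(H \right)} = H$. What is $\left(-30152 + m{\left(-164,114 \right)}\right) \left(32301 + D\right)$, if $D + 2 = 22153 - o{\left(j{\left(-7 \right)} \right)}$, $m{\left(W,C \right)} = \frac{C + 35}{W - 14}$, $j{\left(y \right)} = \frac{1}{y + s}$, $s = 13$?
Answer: $- \frac{1753524912755}{1068} \approx -1.6419 \cdot 10^{9}$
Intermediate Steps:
$j{\left(y \right)} = \frac{1}{13 + y}$ ($j{\left(y \right)} = \frac{1}{y + 13} = \frac{1}{13 + y}$)
$m{\left(W,C \right)} = \frac{35 + C}{-14 + W}$
$D = \frac{132905}{6}$ ($D = -2 + \left(22153 - \frac{1}{13 - 7}\right) = -2 + \left(22153 - \frac{1}{6}\right) = -2 + \frac{132917}{6} = \frac{132905}{6} \approx 22151.0$)
$\left(-30152 + m{\left(-164,114 \right)}\right) \left(32301 + D\right) = \left(-30152 + \frac{35 + 114}{-14 - 164}\right) \left(32301 + \frac{132905}{6}\right) = \left(-30152 + \frac{1}{-178} \cdot 149\right) \frac{326711}{6} = \left(-30152 - \frac{149}{178}\right) \frac{326711}{6} = \left(- \frac{5367205}{178}\right) \frac{326711}{6} = - \frac{1753524912755}{1068}$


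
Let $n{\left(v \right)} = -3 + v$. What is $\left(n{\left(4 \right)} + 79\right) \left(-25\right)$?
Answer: $-2000$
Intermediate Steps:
$\left(n{\left(4 \right)} + 79\right) \left(-25\right) = \left(\left(-3 + 4\right) + 79\right) \left(-25\right) = \left(1 + 79\right) \left(-25\right) = 80 \left(-25\right) = -2000$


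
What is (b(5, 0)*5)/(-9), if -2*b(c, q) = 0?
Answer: 0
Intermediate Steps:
b(c, q) = 0 (b(c, q) = -1/2*0 = 0)
(b(5, 0)*5)/(-9) = (0*5)/(-9) = 0*(-1/9) = 0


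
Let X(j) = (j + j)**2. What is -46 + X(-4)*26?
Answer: 1618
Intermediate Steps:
X(j) = 4*j**2 (X(j) = (2*j)**2 = 4*j**2)
-46 + X(-4)*26 = -46 + (4*(-4)**2)*26 = -46 + (4*16)*26 = -46 + 64*26 = -46 + 1664 = 1618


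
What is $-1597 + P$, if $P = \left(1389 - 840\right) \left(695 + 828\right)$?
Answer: $834530$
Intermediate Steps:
$P = 836127$ ($P = 549 \cdot 1523 = 836127$)
$-1597 + P = -1597 + 836127 = 834530$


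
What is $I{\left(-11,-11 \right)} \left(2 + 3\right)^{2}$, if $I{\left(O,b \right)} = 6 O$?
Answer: $-1650$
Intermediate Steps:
$I{\left(-11,-11 \right)} \left(2 + 3\right)^{2} = 6 \left(-11\right) \left(2 + 3\right)^{2} = - 66 \cdot 5^{2} = \left(-66\right) 25 = -1650$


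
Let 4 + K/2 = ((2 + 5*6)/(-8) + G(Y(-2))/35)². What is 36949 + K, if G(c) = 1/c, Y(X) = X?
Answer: 90584411/2450 ≈ 36973.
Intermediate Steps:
G(c) = 1/c
K = 59361/2450 (K = -8 + 2*((2 + 5*6)/(-8) + 1/(-2*35))² = -8 + 2*((2 + 30)*(-⅛) - ½*1/35)² = -8 + 2*(32*(-⅛) - 1/70)² = -8 + 2*(-4 - 1/70)² = -8 + 2*(-281/70)² = -8 + 2*(78961/4900) = -8 + 78961/2450 = 59361/2450 ≈ 24.229)
36949 + K = 36949 + 59361/2450 = 90584411/2450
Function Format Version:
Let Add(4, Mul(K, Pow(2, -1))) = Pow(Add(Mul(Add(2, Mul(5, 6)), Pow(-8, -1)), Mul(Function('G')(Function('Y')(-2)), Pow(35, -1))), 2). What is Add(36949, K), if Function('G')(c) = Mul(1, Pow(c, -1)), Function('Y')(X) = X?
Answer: Rational(90584411, 2450) ≈ 36973.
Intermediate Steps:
Function('G')(c) = Pow(c, -1)
K = Rational(59361, 2450) (K = Add(-8, Mul(2, Pow(Add(Mul(Add(2, Mul(5, 6)), Pow(-8, -1)), Mul(Pow(-2, -1), Pow(35, -1))), 2))) = Add(-8, Mul(2, Pow(Add(Mul(Add(2, 30), Rational(-1, 8)), Mul(Rational(-1, 2), Rational(1, 35))), 2))) = Add(-8, Mul(2, Pow(Add(Mul(32, Rational(-1, 8)), Rational(-1, 70)), 2))) = Add(-8, Mul(2, Pow(Add(-4, Rational(-1, 70)), 2))) = Add(-8, Mul(2, Pow(Rational(-281, 70), 2))) = Add(-8, Mul(2, Rational(78961, 4900))) = Add(-8, Rational(78961, 2450)) = Rational(59361, 2450) ≈ 24.229)
Add(36949, K) = Add(36949, Rational(59361, 2450)) = Rational(90584411, 2450)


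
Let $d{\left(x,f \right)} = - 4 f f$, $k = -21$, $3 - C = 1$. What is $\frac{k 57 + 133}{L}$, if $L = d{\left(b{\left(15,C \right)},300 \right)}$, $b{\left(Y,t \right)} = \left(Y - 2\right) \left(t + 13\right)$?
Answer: $\frac{133}{45000} \approx 0.0029556$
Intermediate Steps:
$C = 2$ ($C = 3 - 1 = 2$)
$b{\left(Y,t \right)} = \left(-2 + Y\right) \left(13 + t\right)$
$d{\left(x,f \right)} = - 4 f^{2}$
$L = -360000$ ($L = - 4 \cdot 300^{2} = \left(-4\right) 90000 = -360000$)
$\frac{k 57 + 133}{L} = \frac{\left(-21\right) 57 + 133}{-360000} = \left(-1197 + 133\right) \left(- \frac{1}{360000}\right) = \left(-1064\right) \left(- \frac{1}{360000}\right) = \frac{133}{45000}$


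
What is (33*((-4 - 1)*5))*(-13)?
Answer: 10725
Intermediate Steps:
(33*((-4 - 1)*5))*(-13) = (33*(-5*5))*(-13) = (33*(-25))*(-13) = -825*(-13) = 10725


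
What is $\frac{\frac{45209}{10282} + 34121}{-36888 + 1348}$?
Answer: $- \frac{6620327}{6894760} \approx -0.9602$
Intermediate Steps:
$\frac{\frac{45209}{10282} + 34121}{-36888 + 1348} = \frac{45209 \cdot \frac{1}{10282} + 34121}{-35540} = \left(\frac{853}{194} + 34121\right) \left(- \frac{1}{35540}\right) = \frac{6620327}{194} \left(- \frac{1}{35540}\right) = - \frac{6620327}{6894760}$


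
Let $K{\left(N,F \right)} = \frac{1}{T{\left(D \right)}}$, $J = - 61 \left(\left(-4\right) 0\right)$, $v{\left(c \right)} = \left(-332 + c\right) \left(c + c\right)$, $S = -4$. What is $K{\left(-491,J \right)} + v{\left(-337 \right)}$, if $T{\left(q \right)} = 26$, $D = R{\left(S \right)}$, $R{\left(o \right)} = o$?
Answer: $\frac{11723557}{26} \approx 4.5091 \cdot 10^{5}$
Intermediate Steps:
$D = -4$
$v{\left(c \right)} = 2 c \left(-332 + c\right)$ ($v{\left(c \right)} = \left(-332 + c\right) 2 c = 2 c \left(-332 + c\right)$)
$J = 0$ ($J = \left(-61\right) 0 = 0$)
$K{\left(N,F \right)} = \frac{1}{26}$
$K{\left(-491,J \right)} + v{\left(-337 \right)} = \frac{1}{26} + 2 \left(-337\right) \left(-332 - 337\right) = \frac{1}{26} + 2 \left(-337\right) \left(-669\right) = \frac{1}{26} + 450906 = \frac{11723557}{26}$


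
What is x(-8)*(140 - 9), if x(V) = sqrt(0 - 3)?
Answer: 131*I*sqrt(3) ≈ 226.9*I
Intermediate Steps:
x(V) = I*sqrt(3) (x(V) = sqrt(-3) = I*sqrt(3))
x(-8)*(140 - 9) = (I*sqrt(3))*(140 - 9) = (I*sqrt(3))*131 = 131*I*sqrt(3)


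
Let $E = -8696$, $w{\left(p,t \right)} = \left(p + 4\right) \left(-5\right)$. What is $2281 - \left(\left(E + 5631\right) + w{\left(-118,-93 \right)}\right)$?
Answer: $4776$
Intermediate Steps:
$w{\left(p,t \right)} = -20 - 5 p$ ($w{\left(p,t \right)} = \left(4 + p\right) \left(-5\right) = -20 - 5 p$)
$2281 - \left(\left(E + 5631\right) + w{\left(-118,-93 \right)}\right) = 2281 - \left(\left(-8696 + 5631\right) - -570\right) = 2281 - \left(-3065 + \left(-20 + 590\right)\right) = 2281 - \left(-3065 + 570\right) = 2281 - -2495 = 2281 + 2495 = 4776$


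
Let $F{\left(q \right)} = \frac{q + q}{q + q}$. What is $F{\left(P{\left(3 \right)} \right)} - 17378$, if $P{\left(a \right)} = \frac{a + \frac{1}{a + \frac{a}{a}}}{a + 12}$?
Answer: $-17377$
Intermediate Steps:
$P{\left(a \right)} = \frac{a + \frac{1}{1 + a}}{12 + a}$ ($P{\left(a \right)} = \frac{a + \frac{1}{a + 1}}{12 + a} = \frac{a + \frac{1}{1 + a}}{12 + a}$)
$F{\left(q \right)} = 1$ ($F{\left(q \right)} = \frac{2 q}{2 q} = 2 q \frac{1}{2 q} = 1$)
$F{\left(P{\left(3 \right)} \right)} - 17378 = 1 - 17378 = -17377$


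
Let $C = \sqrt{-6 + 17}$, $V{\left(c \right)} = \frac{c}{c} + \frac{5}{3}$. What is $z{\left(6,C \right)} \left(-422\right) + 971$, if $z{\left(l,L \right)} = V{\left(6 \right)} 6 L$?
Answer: $971 - 6752 \sqrt{11} \approx -21423.0$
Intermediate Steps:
$V{\left(c \right)} = \frac{8}{3}$ ($V{\left(c \right)} = 1 + 5 \cdot \frac{1}{3} = 1 + \frac{5}{3} = \frac{8}{3}$)
$C = \sqrt{11} \approx 3.3166$
$z{\left(l,L \right)} = 16 L$ ($z{\left(l,L \right)} = \frac{8}{3} \cdot 6 L = 16 L$)
$z{\left(6,C \right)} \left(-422\right) + 971 = 16 \sqrt{11} \left(-422\right) + 971 = - 6752 \sqrt{11} + 971 = 971 - 6752 \sqrt{11}$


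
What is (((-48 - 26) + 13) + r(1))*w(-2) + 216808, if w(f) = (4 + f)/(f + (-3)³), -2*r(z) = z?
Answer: 6287555/29 ≈ 2.1681e+5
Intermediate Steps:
r(z) = -z/2
w(f) = (4 + f)/(-27 + f) (w(f) = (4 + f)/(f - 27) = (4 + f)/(-27 + f))
(((-48 - 26) + 13) + r(1))*w(-2) + 216808 = (((-48 - 26) + 13) - ½*1)*((4 - 2)/(-27 - 2)) + 216808 = ((-74 + 13) - ½)*(2/(-29)) + 216808 = (-61 - ½)*(-1/29*2) + 216808 = -123/2*(-2/29) + 216808 = 123/29 + 216808 = 6287555/29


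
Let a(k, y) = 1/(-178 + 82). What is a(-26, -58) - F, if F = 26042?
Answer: -2500033/96 ≈ -26042.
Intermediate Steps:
a(k, y) = -1/96 (a(k, y) = 1/(-96) = -1/96)
a(-26, -58) - F = -1/96 - 1*26042 = -1/96 - 26042 = -2500033/96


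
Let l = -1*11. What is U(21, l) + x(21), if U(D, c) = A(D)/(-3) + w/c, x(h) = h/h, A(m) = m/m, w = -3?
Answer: 31/33 ≈ 0.93939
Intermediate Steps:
A(m) = 1
l = -11
x(h) = 1
U(D, c) = -⅓ - 3/c (U(D, c) = 1/(-3) - 3/c = 1*(-⅓) - 3/c = -⅓ - 3/c)
U(21, l) + x(21) = (⅓)*(-9 - 1*(-11))/(-11) + 1 = (⅓)*(-1/11)*(-9 + 11) + 1 = (⅓)*(-1/11)*2 + 1 = -2/33 + 1 = 31/33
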